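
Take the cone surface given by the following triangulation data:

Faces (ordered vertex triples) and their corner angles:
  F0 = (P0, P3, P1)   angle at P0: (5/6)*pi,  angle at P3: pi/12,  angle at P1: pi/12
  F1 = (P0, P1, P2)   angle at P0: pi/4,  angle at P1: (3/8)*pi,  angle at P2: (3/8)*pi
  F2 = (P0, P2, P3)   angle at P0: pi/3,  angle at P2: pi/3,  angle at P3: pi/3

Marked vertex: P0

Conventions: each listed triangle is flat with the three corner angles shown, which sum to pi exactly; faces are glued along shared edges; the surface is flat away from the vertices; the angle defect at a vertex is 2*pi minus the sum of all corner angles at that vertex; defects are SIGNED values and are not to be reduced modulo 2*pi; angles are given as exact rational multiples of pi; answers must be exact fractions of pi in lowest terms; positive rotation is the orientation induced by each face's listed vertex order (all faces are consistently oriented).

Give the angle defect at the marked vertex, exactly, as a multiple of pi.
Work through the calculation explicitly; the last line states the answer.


Sum of corner angles at P0: (17/12)*pi
defect = 2*pi - (17/12)*pi

Answer: defect(P0) = (7/12)*pi


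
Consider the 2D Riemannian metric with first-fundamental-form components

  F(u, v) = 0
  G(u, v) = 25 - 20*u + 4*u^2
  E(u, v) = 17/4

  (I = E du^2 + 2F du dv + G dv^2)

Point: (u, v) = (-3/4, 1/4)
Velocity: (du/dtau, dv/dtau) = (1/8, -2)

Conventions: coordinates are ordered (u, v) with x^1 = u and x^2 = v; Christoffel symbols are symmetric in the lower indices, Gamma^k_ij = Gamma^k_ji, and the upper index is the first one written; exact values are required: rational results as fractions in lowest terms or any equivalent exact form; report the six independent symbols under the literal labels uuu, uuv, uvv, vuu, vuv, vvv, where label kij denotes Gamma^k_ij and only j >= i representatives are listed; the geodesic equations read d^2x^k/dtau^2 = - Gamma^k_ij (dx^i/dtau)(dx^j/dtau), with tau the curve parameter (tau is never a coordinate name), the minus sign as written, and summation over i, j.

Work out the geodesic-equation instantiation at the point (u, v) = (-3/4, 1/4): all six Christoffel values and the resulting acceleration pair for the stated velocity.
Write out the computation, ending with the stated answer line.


E = 17/4, F = 0, G = 169/4 at the point
E_u = 0, E_v = 0, F_u = 0, F_v = 0, G_u = -26, G_v = 0
EG - F^2 = 2873/16;  g^inv = (16/2873) * [[169/4, 0], [0, 17/4]]
first-kind symbols [ij,l] = (1/2)(d_i g_jl + d_j g_il - d_l g_ij): [uu,u] = E_u/2 = 0, [uu,v] = F_u - E_v/2 = 0, [uv,u] = E_v/2 = 0, [uv,v] = G_u/2 = -13, [vv,u] = F_v - G_u/2 = 13, [vv,v] = G_v/2 = 0
Gamma^u_ij = (G*[ij,u] - F*[ij,v])/(EG - F^2), Gamma^v_ij = (E*[ij,v] - F*[ij,u])/(EG - F^2)
Gamma_uuu = 0, Gamma_uuv = 0, Gamma_uvv = 52/17, Gamma_vuu = 0, Gamma_vuv = -4/13, Gamma_vvv = 0
d^2u/dtau^2 = -(Gamma_uuu*(1/8)^2 + 2*Gamma_uuv*(1/8)*(-2) + Gamma_uvv*(-2)^2) = -208/17
d^2v/dtau^2 = -(Gamma_vuu*(1/8)^2 + 2*Gamma_vuv*(1/8)*(-2) + Gamma_vvv*(-2)^2) = -2/13

Answer: Gamma_uuu = 0, Gamma_uuv = 0, Gamma_uvv = 52/17, Gamma_vuu = 0, Gamma_vuv = -4/13, Gamma_vvv = 0; accelerations (d^2u/dtau^2, d^2v/dtau^2) = (-208/17, -2/13)


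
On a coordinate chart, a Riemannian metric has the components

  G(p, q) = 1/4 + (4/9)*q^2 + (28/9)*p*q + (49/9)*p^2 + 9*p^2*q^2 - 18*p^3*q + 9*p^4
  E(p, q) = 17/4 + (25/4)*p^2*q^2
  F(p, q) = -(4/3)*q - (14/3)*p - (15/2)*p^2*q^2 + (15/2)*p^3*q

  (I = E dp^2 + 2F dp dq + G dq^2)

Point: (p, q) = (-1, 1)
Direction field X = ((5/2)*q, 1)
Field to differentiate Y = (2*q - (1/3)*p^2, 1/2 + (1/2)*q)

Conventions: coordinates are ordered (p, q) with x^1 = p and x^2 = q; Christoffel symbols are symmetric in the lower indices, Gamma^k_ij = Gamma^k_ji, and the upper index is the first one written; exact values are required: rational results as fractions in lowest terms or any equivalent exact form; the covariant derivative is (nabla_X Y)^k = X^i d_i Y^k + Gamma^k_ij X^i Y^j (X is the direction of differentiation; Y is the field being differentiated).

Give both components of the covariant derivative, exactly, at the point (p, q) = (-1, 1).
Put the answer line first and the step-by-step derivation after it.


Answer: (nabla_X Y)^p = 14513/3941, (nabla_X Y)^q = -20308/8445

E = 21/2, F = -35/3, G = 1405/36 at the point
E_p = -25/2, E_q = 25/2, F_p = 197/6, F_q = -143/6, G_p = -1042/9, G_q = 304/9
EG - F^2 = 19705/72;  g^inv = (72/19705) * [[1405/36, 35/3], [35/3, 21/2]]
first-kind symbols [ij,l] = (1/2)(d_i g_jl + d_j g_il - d_l g_ij): [pp,p] = E_p/2 = -25/4, [pp,q] = F_p - E_q/2 = 319/12, [pq,p] = E_q/2 = 25/4, [pq,q] = G_p/2 = -521/9, [qq,p] = F_q - G_p/2 = 613/18, [qq,q] = G_q/2 = 152/9
Gamma^p_ij = (G*[ij,p] - F*[ij,q])/(EG - F^2), Gamma^q_ij = (E*[ij,q] - F*[ij,p])/(EG - F^2)
Gamma_ppp = 1907/7882, Gamma_ppq = -37277/23646, Gamma_pqq = 197789/35469, Gamma_qpp = 2121/2815, Gamma_qpq = -5502/2815, Gamma_qqq = 17732/8445
X = (5/2, 1), Y = (5/3, 1) at the point


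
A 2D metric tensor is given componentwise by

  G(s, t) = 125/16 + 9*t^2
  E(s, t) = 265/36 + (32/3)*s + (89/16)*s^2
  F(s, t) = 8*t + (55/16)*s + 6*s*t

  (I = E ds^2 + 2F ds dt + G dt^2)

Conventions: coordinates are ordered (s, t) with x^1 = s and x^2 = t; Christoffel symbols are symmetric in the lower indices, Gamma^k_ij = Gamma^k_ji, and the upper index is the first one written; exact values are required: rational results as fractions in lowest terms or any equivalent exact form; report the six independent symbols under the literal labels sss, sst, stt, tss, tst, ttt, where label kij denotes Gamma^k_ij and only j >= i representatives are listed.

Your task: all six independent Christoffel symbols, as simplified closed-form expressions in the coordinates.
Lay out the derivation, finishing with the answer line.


E = 265/36 + (32/3)*s + (89/16)*s^2; F = 8*t + (55/16)*s + 6*s*t; G = 125/16 + 9*t^2
Gamma^k_ij = (1/2) g^{kl} (d_i g_jl + d_j g_il - d_l g_ij), with g^inv = (1/(EG-F^2)) [[G, -F], [-F, E]]
first partials: E_s = 32/3 + (89/8)*s, E_t = 0, F_s = 55/16 + 6*t, F_t = 8 + 6*s, G_s = 0, G_t = 18*t
D = EG - F^2 = 33125/576 + (250/3)*s + (9/4)*t^2 - 55*s*t + (2025/64)*s^2 - (165/4)*s^2*t + (225/16)*s^2*t^2
expanded: Gamma^s_ss = (G E_s - 2F F_s + F E_t)/(2D), Gamma^s_st = (G E_t - F G_s)/(2D), Gamma^s_tt = (2G F_t - G G_s - F G_t)/(2D), Gamma^t_ss = (2E F_s - E E_t - F E_s)/(2D), Gamma^t_st = (E G_s - F E_t)/(2D), Gamma^t_tt = (E G_t - 2F F_t + F G_s)/(2D); substitute and cancel common factors

Answer: Gamma_sss = (8100*s*t^2 - 23760*s*t + 18225*s - 15840*t + 24000)/(8100*s^2*t^2 - 23760*s^2*t + 18225*s^2 - 31680*s*t + 48000*s + 1296*t^2 + 33125), Gamma_sst = 0, Gamma_stt = (-17820*s*t + 27000*s + 36000)/(8100*s^2*t^2 - 23760*s^2*t + 18225*s^2 - 31680*s*t + 48000*s + 1296*t^2 + 33125), Gamma_tss = (-7200*s*t + 10560*s + 864*t + 14575)/(8100*s^2*t^2 - 23760*s^2*t + 18225*s^2 - 31680*s*t + 48000*s + 1296*t^2 + 33125), Gamma_tst = 0, Gamma_ttt = (8100*s^2*t - 11880*s^2 - 15840*s + 1296*t)/(8100*s^2*t^2 - 23760*s^2*t + 18225*s^2 - 31680*s*t + 48000*s + 1296*t^2 + 33125)


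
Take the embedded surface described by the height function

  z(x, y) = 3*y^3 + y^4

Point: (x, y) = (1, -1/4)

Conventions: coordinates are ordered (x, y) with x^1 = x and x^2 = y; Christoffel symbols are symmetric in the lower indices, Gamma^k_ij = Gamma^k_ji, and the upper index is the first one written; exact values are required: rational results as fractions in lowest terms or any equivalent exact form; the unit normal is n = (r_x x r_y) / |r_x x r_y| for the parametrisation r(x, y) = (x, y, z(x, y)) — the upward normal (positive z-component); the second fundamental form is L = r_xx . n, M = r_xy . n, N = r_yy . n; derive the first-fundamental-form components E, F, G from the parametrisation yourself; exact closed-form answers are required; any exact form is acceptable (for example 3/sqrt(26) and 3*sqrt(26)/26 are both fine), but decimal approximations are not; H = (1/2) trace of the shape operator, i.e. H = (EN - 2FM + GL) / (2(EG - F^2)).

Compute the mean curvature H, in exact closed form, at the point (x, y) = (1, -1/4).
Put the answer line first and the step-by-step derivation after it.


Answer: H = -3*sqrt(5)/5

z_x = 0, z_y = 1/2, z_xx = 0, z_xy = 0, z_yy = -15/4
E = 1, F = 0, G = 5/4; answer radicand W^2 = 5/4
unnormalised second-form numerators: l = 0, m = 0, n = -15/4; L = l/sqrt(5/4), and similarly M = m/sqrt(W^2), N = n/sqrt(W^2)
H = (E*n - 2*F*m + G*l) / (2*(EG - F^2)*sqrt(W^2)); E*n - 2*F*m + G*l = -15/4, EG - F^2 = 5/4, so H = (-3/2)/sqrt(5/4)


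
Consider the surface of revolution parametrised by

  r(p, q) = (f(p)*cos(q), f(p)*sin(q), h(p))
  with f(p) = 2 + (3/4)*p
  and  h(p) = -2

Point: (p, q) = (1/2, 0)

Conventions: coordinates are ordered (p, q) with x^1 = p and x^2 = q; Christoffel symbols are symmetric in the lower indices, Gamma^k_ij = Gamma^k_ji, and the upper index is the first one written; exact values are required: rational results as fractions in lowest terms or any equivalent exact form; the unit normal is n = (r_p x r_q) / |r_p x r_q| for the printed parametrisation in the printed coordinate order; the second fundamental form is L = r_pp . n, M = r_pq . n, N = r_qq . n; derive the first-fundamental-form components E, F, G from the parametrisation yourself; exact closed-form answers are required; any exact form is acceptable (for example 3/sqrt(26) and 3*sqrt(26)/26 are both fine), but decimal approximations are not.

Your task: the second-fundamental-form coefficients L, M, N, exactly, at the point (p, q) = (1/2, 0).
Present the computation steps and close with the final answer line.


f = 19/8, f' = 3/4, f'' = 0, h' = 0, h'' = 0
E = 9/16, F = 0, G = 361/64; answer radicand W^2 = 9/16
unnormalised second-form numerators: l = 0, m = 0, n = 0; L = l/sqrt(9/16), and similarly M = m/sqrt(W^2), N = n/sqrt(W^2)

Answer: L = 0, M = 0, N = 0


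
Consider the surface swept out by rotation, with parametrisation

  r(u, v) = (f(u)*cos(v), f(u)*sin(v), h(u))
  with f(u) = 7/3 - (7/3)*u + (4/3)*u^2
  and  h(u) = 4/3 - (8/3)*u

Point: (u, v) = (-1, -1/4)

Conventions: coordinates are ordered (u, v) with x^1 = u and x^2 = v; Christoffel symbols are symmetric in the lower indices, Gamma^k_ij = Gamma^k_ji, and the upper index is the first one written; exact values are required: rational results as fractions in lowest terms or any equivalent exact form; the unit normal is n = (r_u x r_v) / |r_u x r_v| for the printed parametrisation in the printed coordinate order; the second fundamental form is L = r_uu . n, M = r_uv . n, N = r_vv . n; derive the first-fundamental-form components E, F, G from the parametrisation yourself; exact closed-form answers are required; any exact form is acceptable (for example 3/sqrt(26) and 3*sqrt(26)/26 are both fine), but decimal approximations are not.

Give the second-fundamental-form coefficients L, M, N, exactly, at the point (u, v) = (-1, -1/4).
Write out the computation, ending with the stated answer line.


f = 6, f' = -5, f'' = 8/3, h' = -8/3, h'' = 0
E = 289/9, F = 0, G = 36; answer radicand W^2 = 289/9
unnormalised second-form numerators: l = 64/9, m = 0, n = -16; L = l/sqrt(289/9), and similarly M = m/sqrt(W^2), N = n/sqrt(W^2)

Answer: L = 64/51, M = 0, N = -48/17


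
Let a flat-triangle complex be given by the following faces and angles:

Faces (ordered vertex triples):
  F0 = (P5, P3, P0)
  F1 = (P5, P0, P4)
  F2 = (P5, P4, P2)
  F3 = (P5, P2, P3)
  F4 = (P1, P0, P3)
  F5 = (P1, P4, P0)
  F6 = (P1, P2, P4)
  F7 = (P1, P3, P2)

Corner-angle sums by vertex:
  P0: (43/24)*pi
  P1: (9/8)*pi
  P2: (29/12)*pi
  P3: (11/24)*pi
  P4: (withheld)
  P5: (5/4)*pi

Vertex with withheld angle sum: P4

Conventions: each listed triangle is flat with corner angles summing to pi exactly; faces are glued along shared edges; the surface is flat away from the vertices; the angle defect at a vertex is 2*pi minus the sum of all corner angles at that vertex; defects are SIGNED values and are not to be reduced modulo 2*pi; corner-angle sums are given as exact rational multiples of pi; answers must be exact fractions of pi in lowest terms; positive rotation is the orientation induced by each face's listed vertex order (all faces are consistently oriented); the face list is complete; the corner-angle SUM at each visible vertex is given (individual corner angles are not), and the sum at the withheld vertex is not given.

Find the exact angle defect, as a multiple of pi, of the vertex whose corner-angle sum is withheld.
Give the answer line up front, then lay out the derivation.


Answer: defect(P4) = (25/24)*pi

V = 6, E = 12, F = 8; chi = V - E + F = 2
Gauss-Bonnet: total defect = 2*pi*chi = 4*pi; visible defects sum to (71/24)*pi


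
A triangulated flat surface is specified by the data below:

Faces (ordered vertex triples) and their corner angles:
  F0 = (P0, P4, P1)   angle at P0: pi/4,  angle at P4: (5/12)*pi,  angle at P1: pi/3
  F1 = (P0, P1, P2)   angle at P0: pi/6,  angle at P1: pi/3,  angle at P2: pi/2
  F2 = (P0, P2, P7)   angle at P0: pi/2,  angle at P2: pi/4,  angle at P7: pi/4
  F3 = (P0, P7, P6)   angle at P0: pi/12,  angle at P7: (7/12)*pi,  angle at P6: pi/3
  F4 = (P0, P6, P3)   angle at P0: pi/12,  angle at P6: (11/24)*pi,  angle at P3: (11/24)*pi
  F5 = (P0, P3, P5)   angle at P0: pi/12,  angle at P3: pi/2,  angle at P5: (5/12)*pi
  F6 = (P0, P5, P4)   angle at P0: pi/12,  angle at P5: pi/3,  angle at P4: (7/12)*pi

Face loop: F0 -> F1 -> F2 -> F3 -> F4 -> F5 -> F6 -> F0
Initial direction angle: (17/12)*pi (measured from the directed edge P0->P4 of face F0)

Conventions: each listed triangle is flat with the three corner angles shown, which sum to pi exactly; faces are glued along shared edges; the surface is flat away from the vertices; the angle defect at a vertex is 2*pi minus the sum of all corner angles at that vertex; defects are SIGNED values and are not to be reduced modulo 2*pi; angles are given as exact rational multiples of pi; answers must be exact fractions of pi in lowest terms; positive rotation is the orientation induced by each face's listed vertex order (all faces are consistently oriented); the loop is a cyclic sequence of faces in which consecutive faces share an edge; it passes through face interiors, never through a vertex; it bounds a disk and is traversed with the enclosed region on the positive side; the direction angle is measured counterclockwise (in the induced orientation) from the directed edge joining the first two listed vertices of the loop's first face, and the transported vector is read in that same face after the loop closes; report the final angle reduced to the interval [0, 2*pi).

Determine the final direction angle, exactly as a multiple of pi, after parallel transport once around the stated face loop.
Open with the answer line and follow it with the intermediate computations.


Answer: final direction angle = pi/6

enclosed vertex P0: corner angles sum to (5/4)*pi, defect = 2*pi - (5/4)*pi = (3/4)*pi
transport around the loop rotates by the sum of enclosed defects; add to the initial angle mod 2*pi
final angle = (17/12)*pi + (3/4)*pi = pi/6 (mod 2*pi)


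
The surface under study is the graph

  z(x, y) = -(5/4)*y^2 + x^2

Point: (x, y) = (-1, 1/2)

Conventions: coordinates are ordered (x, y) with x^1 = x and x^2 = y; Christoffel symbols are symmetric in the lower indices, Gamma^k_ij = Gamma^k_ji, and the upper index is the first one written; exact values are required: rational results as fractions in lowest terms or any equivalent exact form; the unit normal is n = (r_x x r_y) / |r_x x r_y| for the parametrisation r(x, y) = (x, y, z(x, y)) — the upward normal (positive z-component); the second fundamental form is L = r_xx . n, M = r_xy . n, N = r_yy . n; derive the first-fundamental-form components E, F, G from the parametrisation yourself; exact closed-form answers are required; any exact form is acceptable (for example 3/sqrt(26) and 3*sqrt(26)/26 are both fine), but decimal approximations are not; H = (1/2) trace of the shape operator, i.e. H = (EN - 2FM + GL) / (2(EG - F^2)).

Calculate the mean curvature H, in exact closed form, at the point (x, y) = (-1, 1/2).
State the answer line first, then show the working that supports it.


Answer: H = -236*sqrt(105)/11025

z_x = -2, z_y = -5/4, z_xx = 2, z_xy = 0, z_yy = -5/2
E = 5, F = 5/2, G = 41/16; answer radicand W^2 = 105/16
unnormalised second-form numerators: l = 2, m = 0, n = -5/2; L = l/sqrt(105/16), and similarly M = m/sqrt(W^2), N = n/sqrt(W^2)
H = (E*n - 2*F*m + G*l) / (2*(EG - F^2)*sqrt(W^2)); E*n - 2*F*m + G*l = -59/8, EG - F^2 = 105/16, so H = (-59/105)/sqrt(105/16)


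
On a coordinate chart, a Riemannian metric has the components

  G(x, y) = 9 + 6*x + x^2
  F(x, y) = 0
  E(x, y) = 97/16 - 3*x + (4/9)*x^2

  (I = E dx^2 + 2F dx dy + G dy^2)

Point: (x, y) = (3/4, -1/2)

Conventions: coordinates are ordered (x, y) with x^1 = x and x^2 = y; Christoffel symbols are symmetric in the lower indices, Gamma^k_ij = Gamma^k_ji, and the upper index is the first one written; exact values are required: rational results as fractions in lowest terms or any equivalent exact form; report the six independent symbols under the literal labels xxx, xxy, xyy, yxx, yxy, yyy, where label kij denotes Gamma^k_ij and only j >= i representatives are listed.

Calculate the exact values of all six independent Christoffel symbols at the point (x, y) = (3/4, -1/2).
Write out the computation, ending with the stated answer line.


E = 65/16, F = 0, G = 225/16 at the point
E_x = -7/3, E_y = 0, F_x = 0, F_y = 0, G_x = 15/2, G_y = 0
EG - F^2 = 14625/256;  g^inv = (256/14625) * [[225/16, 0], [0, 65/16]]
first-kind symbols [ij,l] = (1/2)(d_i g_jl + d_j g_il - d_l g_ij): [xx,x] = E_x/2 = -7/6, [xx,y] = F_x - E_y/2 = 0, [xy,x] = E_y/2 = 0, [xy,y] = G_x/2 = 15/4, [yy,x] = F_y - G_x/2 = -15/4, [yy,y] = G_y/2 = 0
Gamma^x_ij = (G*[ij,x] - F*[ij,y])/(EG - F^2), Gamma^y_ij = (E*[ij,y] - F*[ij,x])/(EG - F^2)

Answer: Gamma_xxx = -56/195, Gamma_xxy = 0, Gamma_xyy = -12/13, Gamma_yxx = 0, Gamma_yxy = 4/15, Gamma_yyy = 0


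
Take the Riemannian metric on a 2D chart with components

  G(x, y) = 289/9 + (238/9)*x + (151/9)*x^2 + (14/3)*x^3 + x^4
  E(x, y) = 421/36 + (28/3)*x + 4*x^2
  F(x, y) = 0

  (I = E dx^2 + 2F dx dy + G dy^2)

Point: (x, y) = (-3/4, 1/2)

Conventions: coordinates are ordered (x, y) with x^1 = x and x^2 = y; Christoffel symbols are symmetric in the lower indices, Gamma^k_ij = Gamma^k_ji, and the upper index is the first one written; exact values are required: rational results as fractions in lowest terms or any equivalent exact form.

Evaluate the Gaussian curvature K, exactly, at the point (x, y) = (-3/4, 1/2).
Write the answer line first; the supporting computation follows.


Answer: K = -7776/134375

E = 125/18, F = 0, G = 46225/2304, EG - F^2 = 5778125/41472 at the point
E_x = 10/3, E_y = 0, F_x = 0, F_y = 0, G_x = 1075/144, G_y = 0
E_yy = 0, F_xy = 0, G_xx = 695/36
Brioschi: K = (det M1 - det M2) / (EG - F^2)^2 with the standard first/second-derivative matrices M1, M2.
M1 = [[-E_yy/2 + F_xy - G_xx/2, E_x/2, F_x - E_y/2], [F_y - G_x/2, E, F], [G_y/2, F, G]] = [[-695/72, 5/3, 0], [-1075/288, 125/18, 0], [0, 0, 46225/2304]]; det M1 = -7286215625/5971968
M2 = [[0, E_y/2, G_x/2], [E_y/2, E, F], [G_x/2, F, G]] = [[0, 0, 1075/288], [0, 125/18, 0], [1075/288, 0, 46225/2304]]; det M2 = -144453125/1492992
det M1 - det M2 = -248459375/221184; K = -248459375/221184 / (5778125/41472)^2 = -7776/134375


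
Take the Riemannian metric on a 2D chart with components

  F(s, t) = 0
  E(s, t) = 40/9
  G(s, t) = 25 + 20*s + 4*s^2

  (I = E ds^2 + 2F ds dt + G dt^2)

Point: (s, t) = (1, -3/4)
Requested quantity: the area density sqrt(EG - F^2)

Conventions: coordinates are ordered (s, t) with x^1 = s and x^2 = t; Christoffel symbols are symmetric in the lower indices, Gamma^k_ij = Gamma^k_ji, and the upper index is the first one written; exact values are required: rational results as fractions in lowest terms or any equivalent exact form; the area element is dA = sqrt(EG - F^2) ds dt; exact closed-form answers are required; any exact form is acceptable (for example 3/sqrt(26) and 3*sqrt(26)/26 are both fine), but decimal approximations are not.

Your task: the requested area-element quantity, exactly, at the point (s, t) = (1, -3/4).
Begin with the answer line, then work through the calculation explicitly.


Answer: sqrt(EG - F^2) = 14*sqrt(10)/3

E = 40/9, F = 0, G = 49; EG - F^2 = 1960/9


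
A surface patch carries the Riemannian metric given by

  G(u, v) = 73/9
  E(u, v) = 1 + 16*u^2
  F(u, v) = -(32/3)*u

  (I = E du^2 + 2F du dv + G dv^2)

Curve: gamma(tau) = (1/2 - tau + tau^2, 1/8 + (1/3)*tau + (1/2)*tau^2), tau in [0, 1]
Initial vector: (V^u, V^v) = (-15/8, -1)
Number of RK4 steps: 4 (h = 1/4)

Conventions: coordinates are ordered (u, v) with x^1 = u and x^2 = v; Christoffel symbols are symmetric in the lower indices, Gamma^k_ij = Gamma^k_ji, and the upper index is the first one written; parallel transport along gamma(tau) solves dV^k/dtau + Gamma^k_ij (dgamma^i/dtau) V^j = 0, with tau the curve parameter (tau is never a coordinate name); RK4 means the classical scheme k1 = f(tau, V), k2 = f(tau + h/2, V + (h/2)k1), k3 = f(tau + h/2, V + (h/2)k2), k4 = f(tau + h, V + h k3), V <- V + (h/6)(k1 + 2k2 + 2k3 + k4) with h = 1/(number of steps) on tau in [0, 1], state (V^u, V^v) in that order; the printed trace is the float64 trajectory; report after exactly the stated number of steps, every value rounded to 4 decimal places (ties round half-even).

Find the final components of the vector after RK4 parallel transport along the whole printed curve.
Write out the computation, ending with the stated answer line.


gamma'(tau) = (-1 + 2*tau, 1/3 + tau); f(tau, V)^k = -Gamma^k_ij(gamma(tau)) gamma'^i(tau) V^j; h = 1/4; intermediate values shown to 6 dp
curve data and Christoffel symbols at the stage parameters:
  tau = 0.000000: gamma = (0.500000, 0.125000), gamma' = (-1.000000, 0.333333); Gamma_uuu = 0.660550, Gamma_uuv = 0.000000, Gamma_uvv = 0.000000, Gamma_vuu = -0.880734, Gamma_vuv = 0.000000, Gamma_vvv = 0.000000
  tau = 0.125000: gamma = (0.390625, 0.174479), gamma' = (-0.750000, 0.458333); Gamma_uuu = 0.592276, Gamma_uuv = 0.000000, Gamma_uvv = 0.000000, Gamma_vuu = -1.010817, Gamma_vuv = 0.000000, Gamma_vvv = 0.000000
  tau = 0.250000: gamma = (0.312500, 0.239583), gamma' = (-0.500000, 0.583333); Gamma_uuu = 0.516870, Gamma_uuv = 0.000000, Gamma_uvv = 0.000000, Gamma_vuu = -1.102656, Gamma_vuv = 0.000000, Gamma_vvv = 0.000000
  tau = 0.375000: gamma = (0.265625, 0.320312), gamma' = (-0.250000, 0.708333); Gamma_uuu = 0.459956, Gamma_uuv = 0.000000, Gamma_uvv = 0.000000, Gamma_vuu = -1.154399, Gamma_vuv = 0.000000, Gamma_vvv = 0.000000
  tau = 0.500000: gamma = (0.250000, 0.416667), gamma' = (0.000000, 0.833333); Gamma_uuu = 0.439024, Gamma_uuv = 0.000000, Gamma_uvv = 0.000000, Gamma_vuu = -1.170732, Gamma_vuv = 0.000000, Gamma_vvv = 0.000000
  tau = 0.625000: gamma = (0.265625, 0.528646), gamma' = (0.250000, 0.958333); Gamma_uuu = 0.459956, Gamma_uuv = 0.000000, Gamma_uvv = 0.000000, Gamma_vuu = -1.154399, Gamma_vuv = 0.000000, Gamma_vvv = 0.000000
  tau = 0.750000: gamma = (0.312500, 0.656250), gamma' = (0.500000, 1.083333); Gamma_uuu = 0.516870, Gamma_uuv = 0.000000, Gamma_uvv = 0.000000, Gamma_vuu = -1.102656, Gamma_vuv = 0.000000, Gamma_vvv = 0.000000
  tau = 0.875000: gamma = (0.390625, 0.799479), gamma' = (0.750000, 1.208333); Gamma_uuu = 0.592276, Gamma_uuv = 0.000000, Gamma_uvv = 0.000000, Gamma_vuu = -1.010817, Gamma_vuv = 0.000000, Gamma_vvv = 0.000000
  tau = 1.000000: gamma = (0.500000, 0.958333), gamma' = (1.000000, 1.333333); Gamma_uuu = 0.660550, Gamma_uuv = 0.000000, Gamma_uvv = 0.000000, Gamma_vuu = -0.880734, Gamma_vuv = 0.000000, Gamma_vvv = 0.000000
step 0: V^u = -1.8750, V^v = -1.0000
step 1: k1 = (-1.238532, 1.651376), k2 = (-0.901658, 1.538830), k3 = (-0.882953, 1.506907), k4 = (-0.541612, 1.155439); V <- V + (h/6)(k1 + 2k2 + 2k3 + k4): V^u = -2.0979, V^v = -0.6292
step 2: k1 = (-0.542168, 1.156626), k2 = (-0.249027, 0.625009), k3 = (-0.244814, 0.614434), k4 = (0.000000, 0.000000); V <- V + (h/6)(k1 + 2k2 + 2k3 + k4): V^u = -2.1616, V^v = -0.4778
step 3: k1 = (0.000000, 0.000000), k2 = (0.248564, -0.623847), k3 = (0.244991, -0.614880), k4 = (0.542813, -1.158002); V <- V + (h/6)(k1 + 2k2 + 2k3 + k4): V^u = -2.0979, V^v = -0.6292
step 4: k1 = (0.542168, -1.156624), k2 = (0.901791, -1.539057), k3 = (0.881823, -1.504978), k4 = (1.240138, -1.653518); V <- V + (h/6)(k1 + 2k2 + 2k3 + k4): V^u = -1.8750, V^v = -1.0000

Answer: V^u = -1.8750, V^v = -1.0000


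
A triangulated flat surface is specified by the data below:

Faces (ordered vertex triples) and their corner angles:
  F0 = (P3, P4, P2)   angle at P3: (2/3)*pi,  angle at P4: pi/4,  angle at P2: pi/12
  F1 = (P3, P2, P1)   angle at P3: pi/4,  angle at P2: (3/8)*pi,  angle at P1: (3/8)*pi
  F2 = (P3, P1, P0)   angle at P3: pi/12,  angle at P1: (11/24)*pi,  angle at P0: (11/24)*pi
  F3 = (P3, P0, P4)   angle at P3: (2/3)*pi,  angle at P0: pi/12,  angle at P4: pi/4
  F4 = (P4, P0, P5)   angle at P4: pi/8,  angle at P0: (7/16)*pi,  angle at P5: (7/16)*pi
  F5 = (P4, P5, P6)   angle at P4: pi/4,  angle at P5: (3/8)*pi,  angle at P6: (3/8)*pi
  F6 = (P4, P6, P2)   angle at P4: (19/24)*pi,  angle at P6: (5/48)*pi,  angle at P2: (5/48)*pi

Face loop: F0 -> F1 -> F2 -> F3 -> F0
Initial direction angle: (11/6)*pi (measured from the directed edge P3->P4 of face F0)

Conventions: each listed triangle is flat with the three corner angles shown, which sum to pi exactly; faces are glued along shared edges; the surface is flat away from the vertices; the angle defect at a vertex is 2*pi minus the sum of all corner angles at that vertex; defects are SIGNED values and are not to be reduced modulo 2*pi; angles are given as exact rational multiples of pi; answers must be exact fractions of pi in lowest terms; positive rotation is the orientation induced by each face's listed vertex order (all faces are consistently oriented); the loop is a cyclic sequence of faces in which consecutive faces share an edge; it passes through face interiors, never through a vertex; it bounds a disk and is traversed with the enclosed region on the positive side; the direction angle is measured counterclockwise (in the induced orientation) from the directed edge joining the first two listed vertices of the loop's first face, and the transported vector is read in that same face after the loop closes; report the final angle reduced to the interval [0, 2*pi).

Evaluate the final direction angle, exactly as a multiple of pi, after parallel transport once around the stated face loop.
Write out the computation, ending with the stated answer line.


enclosed vertex P3: corner angles sum to (5/3)*pi, defect = 2*pi - (5/3)*pi = pi/3
by Gauss-Bonnet the loop rotates the vector by the enclosed defect sum (positive orientation, mod 2*pi)
final angle = (11/6)*pi + pi/3 = pi/6 (mod 2*pi)

Answer: final direction angle = pi/6


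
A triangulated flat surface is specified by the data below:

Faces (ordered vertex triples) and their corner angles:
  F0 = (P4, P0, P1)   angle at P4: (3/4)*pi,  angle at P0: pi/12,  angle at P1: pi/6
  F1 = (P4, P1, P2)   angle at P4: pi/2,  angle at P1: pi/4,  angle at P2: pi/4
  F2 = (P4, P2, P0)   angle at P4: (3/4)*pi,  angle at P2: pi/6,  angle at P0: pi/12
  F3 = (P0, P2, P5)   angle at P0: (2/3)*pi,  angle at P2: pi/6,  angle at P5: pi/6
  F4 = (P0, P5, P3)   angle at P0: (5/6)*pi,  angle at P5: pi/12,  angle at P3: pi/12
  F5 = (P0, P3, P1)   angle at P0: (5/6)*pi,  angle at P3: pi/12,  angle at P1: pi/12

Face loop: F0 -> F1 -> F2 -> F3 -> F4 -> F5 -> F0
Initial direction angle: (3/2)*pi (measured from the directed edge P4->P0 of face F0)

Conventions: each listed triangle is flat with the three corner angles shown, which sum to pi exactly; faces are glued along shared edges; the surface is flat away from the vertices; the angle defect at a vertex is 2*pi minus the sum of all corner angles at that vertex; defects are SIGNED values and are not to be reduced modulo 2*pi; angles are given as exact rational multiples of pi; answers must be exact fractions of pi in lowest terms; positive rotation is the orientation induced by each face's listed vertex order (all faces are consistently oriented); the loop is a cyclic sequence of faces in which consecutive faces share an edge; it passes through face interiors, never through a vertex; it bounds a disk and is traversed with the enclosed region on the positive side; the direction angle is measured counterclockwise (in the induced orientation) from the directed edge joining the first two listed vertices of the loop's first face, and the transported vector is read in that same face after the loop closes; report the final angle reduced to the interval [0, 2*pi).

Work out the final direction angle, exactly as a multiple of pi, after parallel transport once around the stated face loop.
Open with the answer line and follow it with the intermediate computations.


Answer: final direction angle = pi

enclosed vertex P0: corner angles sum to (5/2)*pi, defect = 2*pi - (5/2)*pi = -pi/2
enclosed vertex P4: corner angles sum to 2*pi, defect = 2*pi - 2*pi = 0
holonomy = initial angle + sum of enclosed defects (mod 2*pi), positive in the induced orientation
final angle = (3/2)*pi - pi/2 = pi (mod 2*pi)


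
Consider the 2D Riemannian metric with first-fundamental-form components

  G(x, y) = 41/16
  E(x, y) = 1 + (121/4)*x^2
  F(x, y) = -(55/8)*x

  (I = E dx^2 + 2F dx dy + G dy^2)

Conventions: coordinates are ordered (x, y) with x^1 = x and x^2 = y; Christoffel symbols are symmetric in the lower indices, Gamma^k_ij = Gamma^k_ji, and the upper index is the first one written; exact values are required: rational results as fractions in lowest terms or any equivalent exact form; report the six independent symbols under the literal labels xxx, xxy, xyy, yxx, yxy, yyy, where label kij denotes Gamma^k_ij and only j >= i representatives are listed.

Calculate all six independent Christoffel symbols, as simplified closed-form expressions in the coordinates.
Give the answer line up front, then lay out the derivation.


Answer: Gamma_xxx = 484*x/(484*x^2 + 41), Gamma_xxy = 0, Gamma_xyy = 0, Gamma_yxx = -110/(484*x^2 + 41), Gamma_yxy = 0, Gamma_yyy = 0

E = 1 + (121/4)*x^2; F = -(55/8)*x; G = 41/16
Gamma^k_ij = (1/2) g^{kl} (d_i g_jl + d_j g_il - d_l g_ij), with g^inv = (1/(EG-F^2)) [[G, -F], [-F, E]]
first partials: E_x = (121/2)*x, E_y = 0, F_x = -55/8, F_y = 0, G_x = 0, G_y = 0
D = EG - F^2 = 41/16 + (121/4)*x^2
expanded: Gamma^x_xx = (G E_x - 2F F_x + F E_y)/(2D), Gamma^x_xy = (G E_y - F G_x)/(2D), Gamma^x_yy = (2G F_y - G G_x - F G_y)/(2D), Gamma^y_xx = (2E F_x - E E_y - F E_x)/(2D), Gamma^y_xy = (E G_x - F E_y)/(2D), Gamma^y_yy = (E G_y - 2F F_y + F G_x)/(2D); substitute and cancel common factors


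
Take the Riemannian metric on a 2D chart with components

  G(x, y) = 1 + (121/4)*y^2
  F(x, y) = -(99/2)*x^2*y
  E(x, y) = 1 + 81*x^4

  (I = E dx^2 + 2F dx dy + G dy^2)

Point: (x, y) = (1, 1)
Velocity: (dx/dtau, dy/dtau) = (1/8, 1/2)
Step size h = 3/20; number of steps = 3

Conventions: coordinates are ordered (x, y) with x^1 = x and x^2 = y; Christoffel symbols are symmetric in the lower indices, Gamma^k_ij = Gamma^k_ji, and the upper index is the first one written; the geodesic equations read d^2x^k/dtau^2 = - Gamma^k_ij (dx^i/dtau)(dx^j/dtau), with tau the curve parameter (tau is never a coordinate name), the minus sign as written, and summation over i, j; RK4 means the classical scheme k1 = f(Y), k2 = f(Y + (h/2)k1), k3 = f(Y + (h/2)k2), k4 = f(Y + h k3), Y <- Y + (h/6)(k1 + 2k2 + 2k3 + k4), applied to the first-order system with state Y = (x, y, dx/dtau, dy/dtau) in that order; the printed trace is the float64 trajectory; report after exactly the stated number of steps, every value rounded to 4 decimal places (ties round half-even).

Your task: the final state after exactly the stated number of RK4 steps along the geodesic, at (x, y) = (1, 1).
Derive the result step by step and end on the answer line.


f(Y) = (dx/dtau, dy/dtau, -Gamma^x_ij Y'^i Y'^j, -Gamma^y_ij Y'^i Y'^j) with the Gammas evaluated at the stage position; h = 0.150000; intermediate values shown to 6 dp
step 0: x = 1.0000, y = 1.0000, dx/dtau = 0.1250, dy/dtau = 0.5000
step 1:
  k1: at (x, y) = (1.000000, 1.000000), (dx/dtau, dy/dtau) = (0.125000, 0.500000); Gamma_xxx = 1.443207, Gamma_xxy = 0.000000, Gamma_xyy = -0.440980, Gamma_yxx = -0.881960, Gamma_yxy = 0.000000, Gamma_yyy = 0.269488; k1 = (0.125000, 0.500000, 0.087695, -0.053591)
  k2: at (x, y) = (1.009375, 1.037500), (dx/dtau, dy/dtau) = (0.131577, 0.495981); Gamma_xxx = 1.416156, Gamma_xxy = 0.000000, Gamma_xyy = -0.428695, Gamma_yxx = -0.881281, Gamma_yxy = 0.000000, Gamma_yyy = 0.266779; k2 = (0.131577, 0.495981, 0.080940, -0.050370)
  k3: at (x, y) = (1.009868, 1.037199), (dx/dtau, dy/dtau) = (0.131071, 0.496222); Gamma_xxx = 1.416481, Gamma_xxy = 0.000000, Gamma_xyy = -0.428584, Gamma_yxx = -0.880366, Gamma_yxy = 0.000000, Gamma_yyy = 0.266372; k3 = (0.131071, 0.496222, 0.081199, -0.050466)
  k4: at (x, y) = (1.019661, 1.074433), (dx/dtau, dy/dtau) = (0.137180, 0.492430); Gamma_xxx = 1.390853, Gamma_xxy = 0.000000, Gamma_xyy = -0.416788, Gamma_yxx = -0.878354, Gamma_yxy = 0.000000, Gamma_yyy = 0.263211; k4 = (0.137180, 0.492430, 0.074892, -0.047296)
  Y <- Y + (h/6)(k1 + 2k2 + 2k3 + k4): x = 1.0197, y = 1.0744, dx/dtau = 0.1372, dy/dtau = 0.4924
step 2:
  k1: at (x, y) = (1.019687, 1.074421), (dx/dtau, dy/dtau) = (0.137172, 0.492436); Gamma_xxx = 1.390868, Gamma_xxy = 0.000000, Gamma_xyy = -0.416782, Gamma_yxx = -0.878308, Gamma_yxy = 0.000000, Gamma_yyy = 0.263190; k1 = (0.137172, 0.492436, 0.074896, -0.047296)
  k2: at (x, y) = (1.029975, 1.111354), (dx/dtau, dy/dtau) = (0.142789, 0.488889); Gamma_xxx = 1.366660, Gamma_xxy = 0.000000, Gamma_xyy = -0.405438, Gamma_yxx = -0.874943, Gamma_yxy = 0.000000, Gamma_yyy = 0.259563; k2 = (0.142789, 0.488889, 0.069040, -0.044200)
  k3: at (x, y) = (1.030396, 1.111088), (dx/dtau, dy/dtau) = (0.142350, 0.489121); Gamma_xxx = 1.366951, Gamma_xxy = 0.000000, Gamma_xyy = -0.405358, Gamma_yxx = -0.874205, Gamma_yxy = 0.000000, Gamma_yyy = 0.259238; k3 = (0.142350, 0.489121, 0.069279, -0.044306)
  k4: at (x, y) = (1.041039, 1.147789), (dx/dtau, dy/dtau) = (0.147563, 0.485790); Gamma_xxx = 1.344033, Gamma_xxy = 0.000000, Gamma_xyy = -0.394487, Gamma_yxx = -0.869877, Gamma_yxy = 0.000000, Gamma_yyy = 0.255318; k4 = (0.147563, 0.485790, 0.063830, -0.041311)
  Y <- Y + (h/6)(k1 + 2k2 + 2k3 + k4): x = 1.0411, y = 1.1478, dx/dtau = 0.1476, dy/dtau = 0.4858
step 3:
  k1: at (x, y) = (1.041062, 1.147777), (dx/dtau, dy/dtau) = (0.147556, 0.485796); Gamma_xxx = 1.344047, Gamma_xxy = 0.000000, Gamma_xyy = -0.394483, Gamma_yxx = -0.869839, Gamma_yxy = 0.000000, Gamma_yyy = 0.255301; k1 = (0.147556, 0.485796, 0.063833, -0.041312)
  k2: at (x, y) = (1.052129, 1.184212), (dx/dtau, dy/dtau) = (0.152343, 0.482697); Gamma_xxx = 1.322404, Gamma_xxy = 0.000000, Gamma_xyy = -0.384048, Gamma_yxx = -0.864521, Gamma_yxy = 0.000000, Gamma_yyy = 0.251071; k2 = (0.152343, 0.482697, 0.058791, -0.038435)
  k3: at (x, y) = (1.052488, 1.183979), (dx/dtau, dy/dtau) = (0.151965, 0.482913); Gamma_xxx = 1.322656, Gamma_xxy = 0.000000, Gamma_xyy = -0.383990, Gamma_yxx = -0.863927, Gamma_yxy = 0.000000, Gamma_yyy = 0.250813; k3 = (0.151965, 0.482913, 0.059004, -0.038540)
  k4: at (x, y) = (1.063857, 1.220214), (dx/dtau, dy/dtau) = (0.156406, 0.480015); Gamma_xxx = 1.302152, Gamma_xxy = 0.000000, Gamma_xyy = -0.373997, Gamma_yxx = -0.857929, Gamma_yxy = 0.000000, Gamma_yyy = 0.246410; k4 = (0.156406, 0.480015, 0.054320, -0.035789)
  Y <- Y + (h/6)(k1 + 2k2 + 2k3 + k4): x = 1.0639, y = 1.2202, dx/dtau = 0.1564, dy/dtau = 0.4800

Answer: x = 1.0639, y = 1.2202, dx/dtau = 0.1564, dy/dtau = 0.4800


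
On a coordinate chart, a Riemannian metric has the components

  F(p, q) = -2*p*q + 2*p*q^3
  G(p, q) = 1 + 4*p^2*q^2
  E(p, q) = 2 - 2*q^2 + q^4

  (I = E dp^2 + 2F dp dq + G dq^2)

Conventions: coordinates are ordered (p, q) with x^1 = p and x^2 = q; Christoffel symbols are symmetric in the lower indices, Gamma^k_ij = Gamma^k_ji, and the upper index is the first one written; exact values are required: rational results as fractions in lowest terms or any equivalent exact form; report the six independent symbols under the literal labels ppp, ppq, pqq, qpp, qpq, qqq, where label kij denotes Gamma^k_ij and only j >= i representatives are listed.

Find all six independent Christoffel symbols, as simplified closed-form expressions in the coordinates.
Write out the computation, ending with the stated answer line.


E = 2 - 2*q^2 + q^4; F = -2*p*q + 2*p*q^3; G = 1 + 4*p^2*q^2
Gamma^k_ij = (1/2) g^{kl} (d_i g_jl + d_j g_il - d_l g_ij), with g^inv = (1/(EG-F^2)) [[G, -F], [-F, E]]
first partials: E_p = 0, E_q = -4*q + 4*q^3, F_p = -2*q + 2*q^3, F_q = -2*p + 6*p*q^2, G_p = 8*p*q^2, G_q = 8*p^2*q
D = EG - F^2 = 2 - 2*q^2 + q^4 + 4*p^2*q^2
expanded: Gamma^p_pp = (G E_p - 2F F_p + F E_q)/(2D), Gamma^p_pq = (G E_q - F G_p)/(2D), Gamma^p_qq = (2G F_q - G G_p - F G_q)/(2D), Gamma^q_pp = (2E F_p - E E_q - F E_p)/(2D), Gamma^q_pq = (E G_p - F E_q)/(2D), Gamma^q_qq = (E G_q - 2F F_q + F G_p)/(2D); substitute and cancel common factors

Answer: Gamma_ppp = 0, Gamma_ppq = (2*q^3 - 2*q)/(4*p^2*q^2 + q^4 - 2*q^2 + 2), Gamma_pqq = (2*p*q^2 - 2*p)/(4*p^2*q^2 + q^4 - 2*q^2 + 2), Gamma_qpp = 0, Gamma_qpq = 4*p*q^2/(4*p^2*q^2 + q^4 - 2*q^2 + 2), Gamma_qqq = 4*p^2*q/(4*p^2*q^2 + q^4 - 2*q^2 + 2)


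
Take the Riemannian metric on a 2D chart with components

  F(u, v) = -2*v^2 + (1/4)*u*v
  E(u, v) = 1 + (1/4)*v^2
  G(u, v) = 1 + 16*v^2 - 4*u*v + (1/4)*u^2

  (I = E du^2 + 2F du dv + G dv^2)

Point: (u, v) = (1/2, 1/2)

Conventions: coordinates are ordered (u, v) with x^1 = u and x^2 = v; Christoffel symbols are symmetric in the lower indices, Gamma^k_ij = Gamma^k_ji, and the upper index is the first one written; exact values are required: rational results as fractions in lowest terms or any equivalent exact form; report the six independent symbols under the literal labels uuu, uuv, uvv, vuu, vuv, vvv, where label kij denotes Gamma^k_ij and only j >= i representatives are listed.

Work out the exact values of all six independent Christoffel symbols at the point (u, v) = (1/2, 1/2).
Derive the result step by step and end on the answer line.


E = 17/16, F = -7/16, G = 65/16 at the point
E_u = 0, E_v = 1/4, F_u = 1/8, F_v = -15/8, G_u = -7/4, G_v = 14
EG - F^2 = 33/8;  g^inv = (8/33) * [[65/16, 7/16], [7/16, 17/16]]
first-kind symbols [ij,l] = (1/2)(d_i g_jl + d_j g_il - d_l g_ij): [uu,u] = E_u/2 = 0, [uu,v] = F_u - E_v/2 = 0, [uv,u] = E_v/2 = 1/8, [uv,v] = G_u/2 = -7/8, [vv,u] = F_v - G_u/2 = -1, [vv,v] = G_v/2 = 7
Gamma^u_ij = (G*[ij,u] - F*[ij,v])/(EG - F^2), Gamma^v_ij = (E*[ij,v] - F*[ij,u])/(EG - F^2)

Answer: Gamma_uuu = 0, Gamma_uuv = 1/33, Gamma_uvv = -8/33, Gamma_vuu = 0, Gamma_vuv = -7/33, Gamma_vvv = 56/33


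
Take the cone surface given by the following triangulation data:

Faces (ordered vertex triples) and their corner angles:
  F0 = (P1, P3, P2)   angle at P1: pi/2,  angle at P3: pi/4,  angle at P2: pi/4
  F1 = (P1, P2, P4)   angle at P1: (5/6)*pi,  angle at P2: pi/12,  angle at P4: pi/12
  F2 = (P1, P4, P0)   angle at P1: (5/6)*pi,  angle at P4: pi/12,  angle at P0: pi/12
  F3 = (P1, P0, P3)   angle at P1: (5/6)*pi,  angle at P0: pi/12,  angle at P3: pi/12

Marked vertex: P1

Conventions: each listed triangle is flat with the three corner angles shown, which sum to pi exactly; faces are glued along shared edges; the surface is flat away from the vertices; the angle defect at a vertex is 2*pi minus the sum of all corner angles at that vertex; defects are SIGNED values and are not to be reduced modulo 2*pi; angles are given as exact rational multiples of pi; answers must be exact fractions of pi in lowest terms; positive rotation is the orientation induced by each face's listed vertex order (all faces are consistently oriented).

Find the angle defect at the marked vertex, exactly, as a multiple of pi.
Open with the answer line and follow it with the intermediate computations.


Answer: defect(P1) = -pi

Sum of corner angles at P1: 3*pi
defect = 2*pi - 3*pi


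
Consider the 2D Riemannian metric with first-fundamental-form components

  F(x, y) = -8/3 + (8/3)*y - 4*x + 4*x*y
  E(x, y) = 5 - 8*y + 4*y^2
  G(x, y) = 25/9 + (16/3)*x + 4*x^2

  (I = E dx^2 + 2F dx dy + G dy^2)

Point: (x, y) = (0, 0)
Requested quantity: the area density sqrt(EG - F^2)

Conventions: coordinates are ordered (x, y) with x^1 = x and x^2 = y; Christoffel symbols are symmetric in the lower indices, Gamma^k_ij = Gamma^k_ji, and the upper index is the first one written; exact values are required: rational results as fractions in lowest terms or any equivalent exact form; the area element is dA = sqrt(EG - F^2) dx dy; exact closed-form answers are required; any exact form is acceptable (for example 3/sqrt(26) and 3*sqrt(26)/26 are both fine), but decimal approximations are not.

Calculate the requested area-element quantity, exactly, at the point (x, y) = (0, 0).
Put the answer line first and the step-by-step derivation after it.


Answer: sqrt(EG - F^2) = sqrt(61)/3

E = 5, F = -8/3, G = 25/9; EG - F^2 = 61/9
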